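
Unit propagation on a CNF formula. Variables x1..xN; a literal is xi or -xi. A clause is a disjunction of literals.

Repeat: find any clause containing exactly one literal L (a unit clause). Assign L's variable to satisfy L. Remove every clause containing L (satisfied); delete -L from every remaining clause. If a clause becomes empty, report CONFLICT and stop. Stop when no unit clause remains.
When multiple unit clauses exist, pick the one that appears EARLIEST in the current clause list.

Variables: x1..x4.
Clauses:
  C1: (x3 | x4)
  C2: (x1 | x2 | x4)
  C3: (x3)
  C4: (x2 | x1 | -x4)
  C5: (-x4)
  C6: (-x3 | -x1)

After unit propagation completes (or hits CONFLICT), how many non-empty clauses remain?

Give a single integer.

unit clause [3] forces x3=T; simplify:
  drop -3 from [-3, -1] -> [-1]
  satisfied 2 clause(s); 4 remain; assigned so far: [3]
unit clause [-4] forces x4=F; simplify:
  drop 4 from [1, 2, 4] -> [1, 2]
  satisfied 2 clause(s); 2 remain; assigned so far: [3, 4]
unit clause [-1] forces x1=F; simplify:
  drop 1 from [1, 2] -> [2]
  satisfied 1 clause(s); 1 remain; assigned so far: [1, 3, 4]
unit clause [2] forces x2=T; simplify:
  satisfied 1 clause(s); 0 remain; assigned so far: [1, 2, 3, 4]

Answer: 0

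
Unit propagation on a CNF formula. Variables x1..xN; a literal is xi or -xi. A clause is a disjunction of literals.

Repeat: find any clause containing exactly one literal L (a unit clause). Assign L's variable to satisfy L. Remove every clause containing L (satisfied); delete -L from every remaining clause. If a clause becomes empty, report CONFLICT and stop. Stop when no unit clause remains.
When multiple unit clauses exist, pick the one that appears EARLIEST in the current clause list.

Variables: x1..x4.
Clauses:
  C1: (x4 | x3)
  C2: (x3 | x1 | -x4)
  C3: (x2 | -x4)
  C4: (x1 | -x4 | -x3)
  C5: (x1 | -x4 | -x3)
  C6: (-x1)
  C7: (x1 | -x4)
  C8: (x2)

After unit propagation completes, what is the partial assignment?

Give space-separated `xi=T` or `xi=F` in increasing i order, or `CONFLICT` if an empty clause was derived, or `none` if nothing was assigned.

Answer: x1=F x2=T x3=T x4=F

Derivation:
unit clause [-1] forces x1=F; simplify:
  drop 1 from [3, 1, -4] -> [3, -4]
  drop 1 from [1, -4, -3] -> [-4, -3]
  drop 1 from [1, -4, -3] -> [-4, -3]
  drop 1 from [1, -4] -> [-4]
  satisfied 1 clause(s); 7 remain; assigned so far: [1]
unit clause [-4] forces x4=F; simplify:
  drop 4 from [4, 3] -> [3]
  satisfied 5 clause(s); 2 remain; assigned so far: [1, 4]
unit clause [3] forces x3=T; simplify:
  satisfied 1 clause(s); 1 remain; assigned so far: [1, 3, 4]
unit clause [2] forces x2=T; simplify:
  satisfied 1 clause(s); 0 remain; assigned so far: [1, 2, 3, 4]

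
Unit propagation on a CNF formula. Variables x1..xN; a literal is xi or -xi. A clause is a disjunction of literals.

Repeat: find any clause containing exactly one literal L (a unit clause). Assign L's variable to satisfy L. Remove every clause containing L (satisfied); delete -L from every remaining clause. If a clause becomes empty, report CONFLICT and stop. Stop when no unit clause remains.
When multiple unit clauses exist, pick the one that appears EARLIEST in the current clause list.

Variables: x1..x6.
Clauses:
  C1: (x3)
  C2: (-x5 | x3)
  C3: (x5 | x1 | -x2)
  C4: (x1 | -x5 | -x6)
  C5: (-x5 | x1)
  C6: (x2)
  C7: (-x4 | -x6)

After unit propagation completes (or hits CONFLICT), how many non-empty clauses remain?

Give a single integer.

unit clause [3] forces x3=T; simplify:
  satisfied 2 clause(s); 5 remain; assigned so far: [3]
unit clause [2] forces x2=T; simplify:
  drop -2 from [5, 1, -2] -> [5, 1]
  satisfied 1 clause(s); 4 remain; assigned so far: [2, 3]

Answer: 4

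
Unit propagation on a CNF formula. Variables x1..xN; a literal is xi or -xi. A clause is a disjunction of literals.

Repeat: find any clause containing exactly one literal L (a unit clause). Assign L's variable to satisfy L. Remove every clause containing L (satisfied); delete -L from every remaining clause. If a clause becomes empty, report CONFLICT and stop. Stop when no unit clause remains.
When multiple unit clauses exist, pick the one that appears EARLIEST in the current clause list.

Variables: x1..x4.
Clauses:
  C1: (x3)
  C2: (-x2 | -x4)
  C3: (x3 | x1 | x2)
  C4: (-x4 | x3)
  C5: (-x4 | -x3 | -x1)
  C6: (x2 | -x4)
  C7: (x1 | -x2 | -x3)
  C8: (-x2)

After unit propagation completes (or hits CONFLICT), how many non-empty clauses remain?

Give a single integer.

unit clause [3] forces x3=T; simplify:
  drop -3 from [-4, -3, -1] -> [-4, -1]
  drop -3 from [1, -2, -3] -> [1, -2]
  satisfied 3 clause(s); 5 remain; assigned so far: [3]
unit clause [-2] forces x2=F; simplify:
  drop 2 from [2, -4] -> [-4]
  satisfied 3 clause(s); 2 remain; assigned so far: [2, 3]
unit clause [-4] forces x4=F; simplify:
  satisfied 2 clause(s); 0 remain; assigned so far: [2, 3, 4]

Answer: 0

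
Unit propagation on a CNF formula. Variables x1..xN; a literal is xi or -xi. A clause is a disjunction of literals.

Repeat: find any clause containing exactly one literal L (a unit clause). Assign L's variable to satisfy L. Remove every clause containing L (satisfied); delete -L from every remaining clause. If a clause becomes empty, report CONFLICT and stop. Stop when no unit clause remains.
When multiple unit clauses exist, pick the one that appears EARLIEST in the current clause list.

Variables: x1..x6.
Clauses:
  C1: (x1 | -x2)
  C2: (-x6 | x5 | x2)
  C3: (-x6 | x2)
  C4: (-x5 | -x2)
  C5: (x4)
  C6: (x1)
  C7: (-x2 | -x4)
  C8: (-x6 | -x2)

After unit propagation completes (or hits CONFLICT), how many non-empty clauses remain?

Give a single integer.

unit clause [4] forces x4=T; simplify:
  drop -4 from [-2, -4] -> [-2]
  satisfied 1 clause(s); 7 remain; assigned so far: [4]
unit clause [1] forces x1=T; simplify:
  satisfied 2 clause(s); 5 remain; assigned so far: [1, 4]
unit clause [-2] forces x2=F; simplify:
  drop 2 from [-6, 5, 2] -> [-6, 5]
  drop 2 from [-6, 2] -> [-6]
  satisfied 3 clause(s); 2 remain; assigned so far: [1, 2, 4]
unit clause [-6] forces x6=F; simplify:
  satisfied 2 clause(s); 0 remain; assigned so far: [1, 2, 4, 6]

Answer: 0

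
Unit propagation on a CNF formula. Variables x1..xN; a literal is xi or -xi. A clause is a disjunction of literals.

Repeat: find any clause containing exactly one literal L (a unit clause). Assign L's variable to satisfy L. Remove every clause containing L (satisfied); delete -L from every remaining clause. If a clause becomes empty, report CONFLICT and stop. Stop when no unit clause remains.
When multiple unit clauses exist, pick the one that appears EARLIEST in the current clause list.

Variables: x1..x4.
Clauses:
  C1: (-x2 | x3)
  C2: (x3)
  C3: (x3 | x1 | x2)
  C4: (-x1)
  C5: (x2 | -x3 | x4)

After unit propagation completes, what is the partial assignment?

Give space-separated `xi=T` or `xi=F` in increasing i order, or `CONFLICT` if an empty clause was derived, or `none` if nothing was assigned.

Answer: x1=F x3=T

Derivation:
unit clause [3] forces x3=T; simplify:
  drop -3 from [2, -3, 4] -> [2, 4]
  satisfied 3 clause(s); 2 remain; assigned so far: [3]
unit clause [-1] forces x1=F; simplify:
  satisfied 1 clause(s); 1 remain; assigned so far: [1, 3]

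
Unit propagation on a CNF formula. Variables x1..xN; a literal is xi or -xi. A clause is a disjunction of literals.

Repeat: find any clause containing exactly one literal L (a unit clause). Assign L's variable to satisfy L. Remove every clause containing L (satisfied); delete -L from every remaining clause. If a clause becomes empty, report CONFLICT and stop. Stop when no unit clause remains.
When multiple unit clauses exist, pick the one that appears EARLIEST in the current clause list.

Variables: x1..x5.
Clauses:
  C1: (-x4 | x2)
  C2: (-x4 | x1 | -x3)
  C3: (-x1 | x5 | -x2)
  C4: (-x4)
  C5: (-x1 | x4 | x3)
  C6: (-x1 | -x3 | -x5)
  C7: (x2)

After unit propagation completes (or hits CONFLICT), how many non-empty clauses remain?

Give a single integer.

Answer: 3

Derivation:
unit clause [-4] forces x4=F; simplify:
  drop 4 from [-1, 4, 3] -> [-1, 3]
  satisfied 3 clause(s); 4 remain; assigned so far: [4]
unit clause [2] forces x2=T; simplify:
  drop -2 from [-1, 5, -2] -> [-1, 5]
  satisfied 1 clause(s); 3 remain; assigned so far: [2, 4]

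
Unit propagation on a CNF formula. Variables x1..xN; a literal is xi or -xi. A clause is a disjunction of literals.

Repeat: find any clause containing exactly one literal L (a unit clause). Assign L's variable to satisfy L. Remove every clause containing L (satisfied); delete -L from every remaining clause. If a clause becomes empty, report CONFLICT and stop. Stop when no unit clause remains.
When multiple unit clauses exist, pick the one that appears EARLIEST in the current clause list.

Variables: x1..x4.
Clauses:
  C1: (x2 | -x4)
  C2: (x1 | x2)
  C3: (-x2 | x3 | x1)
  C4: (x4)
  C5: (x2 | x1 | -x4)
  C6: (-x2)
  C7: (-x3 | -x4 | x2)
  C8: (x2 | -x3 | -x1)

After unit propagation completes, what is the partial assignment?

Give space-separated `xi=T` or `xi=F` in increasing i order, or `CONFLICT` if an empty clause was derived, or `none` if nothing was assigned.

Answer: CONFLICT

Derivation:
unit clause [4] forces x4=T; simplify:
  drop -4 from [2, -4] -> [2]
  drop -4 from [2, 1, -4] -> [2, 1]
  drop -4 from [-3, -4, 2] -> [-3, 2]
  satisfied 1 clause(s); 7 remain; assigned so far: [4]
unit clause [2] forces x2=T; simplify:
  drop -2 from [-2, 3, 1] -> [3, 1]
  drop -2 from [-2] -> [] (empty!)
  satisfied 5 clause(s); 2 remain; assigned so far: [2, 4]
CONFLICT (empty clause)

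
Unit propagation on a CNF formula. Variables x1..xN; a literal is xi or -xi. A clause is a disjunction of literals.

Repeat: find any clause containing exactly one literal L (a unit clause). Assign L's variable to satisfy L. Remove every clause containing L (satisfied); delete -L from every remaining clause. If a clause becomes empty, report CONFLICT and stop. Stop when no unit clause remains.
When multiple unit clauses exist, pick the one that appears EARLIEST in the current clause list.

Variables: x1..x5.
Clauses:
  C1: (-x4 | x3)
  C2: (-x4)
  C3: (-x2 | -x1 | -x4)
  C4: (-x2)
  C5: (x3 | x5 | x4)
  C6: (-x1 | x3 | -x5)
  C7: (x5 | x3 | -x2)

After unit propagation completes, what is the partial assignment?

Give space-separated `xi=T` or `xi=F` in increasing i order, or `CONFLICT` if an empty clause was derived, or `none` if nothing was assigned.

Answer: x2=F x4=F

Derivation:
unit clause [-4] forces x4=F; simplify:
  drop 4 from [3, 5, 4] -> [3, 5]
  satisfied 3 clause(s); 4 remain; assigned so far: [4]
unit clause [-2] forces x2=F; simplify:
  satisfied 2 clause(s); 2 remain; assigned so far: [2, 4]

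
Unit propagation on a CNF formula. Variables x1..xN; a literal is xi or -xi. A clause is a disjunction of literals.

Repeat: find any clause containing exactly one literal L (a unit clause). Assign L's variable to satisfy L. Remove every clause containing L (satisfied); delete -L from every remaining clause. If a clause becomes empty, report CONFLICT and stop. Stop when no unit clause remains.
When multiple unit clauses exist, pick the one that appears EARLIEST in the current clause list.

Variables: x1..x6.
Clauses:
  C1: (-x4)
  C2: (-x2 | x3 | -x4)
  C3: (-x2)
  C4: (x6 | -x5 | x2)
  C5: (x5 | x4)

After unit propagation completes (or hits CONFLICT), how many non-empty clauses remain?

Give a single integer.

unit clause [-4] forces x4=F; simplify:
  drop 4 from [5, 4] -> [5]
  satisfied 2 clause(s); 3 remain; assigned so far: [4]
unit clause [-2] forces x2=F; simplify:
  drop 2 from [6, -5, 2] -> [6, -5]
  satisfied 1 clause(s); 2 remain; assigned so far: [2, 4]
unit clause [5] forces x5=T; simplify:
  drop -5 from [6, -5] -> [6]
  satisfied 1 clause(s); 1 remain; assigned so far: [2, 4, 5]
unit clause [6] forces x6=T; simplify:
  satisfied 1 clause(s); 0 remain; assigned so far: [2, 4, 5, 6]

Answer: 0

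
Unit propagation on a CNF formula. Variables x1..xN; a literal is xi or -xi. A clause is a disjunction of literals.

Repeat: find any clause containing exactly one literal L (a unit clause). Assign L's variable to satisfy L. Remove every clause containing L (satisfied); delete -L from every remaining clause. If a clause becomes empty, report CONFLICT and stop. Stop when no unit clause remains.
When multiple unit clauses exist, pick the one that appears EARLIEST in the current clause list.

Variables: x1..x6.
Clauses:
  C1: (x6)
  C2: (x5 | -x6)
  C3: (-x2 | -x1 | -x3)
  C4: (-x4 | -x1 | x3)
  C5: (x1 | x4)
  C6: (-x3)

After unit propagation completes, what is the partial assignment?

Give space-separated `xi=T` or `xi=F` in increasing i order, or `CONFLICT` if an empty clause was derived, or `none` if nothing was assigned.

unit clause [6] forces x6=T; simplify:
  drop -6 from [5, -6] -> [5]
  satisfied 1 clause(s); 5 remain; assigned so far: [6]
unit clause [5] forces x5=T; simplify:
  satisfied 1 clause(s); 4 remain; assigned so far: [5, 6]
unit clause [-3] forces x3=F; simplify:
  drop 3 from [-4, -1, 3] -> [-4, -1]
  satisfied 2 clause(s); 2 remain; assigned so far: [3, 5, 6]

Answer: x3=F x5=T x6=T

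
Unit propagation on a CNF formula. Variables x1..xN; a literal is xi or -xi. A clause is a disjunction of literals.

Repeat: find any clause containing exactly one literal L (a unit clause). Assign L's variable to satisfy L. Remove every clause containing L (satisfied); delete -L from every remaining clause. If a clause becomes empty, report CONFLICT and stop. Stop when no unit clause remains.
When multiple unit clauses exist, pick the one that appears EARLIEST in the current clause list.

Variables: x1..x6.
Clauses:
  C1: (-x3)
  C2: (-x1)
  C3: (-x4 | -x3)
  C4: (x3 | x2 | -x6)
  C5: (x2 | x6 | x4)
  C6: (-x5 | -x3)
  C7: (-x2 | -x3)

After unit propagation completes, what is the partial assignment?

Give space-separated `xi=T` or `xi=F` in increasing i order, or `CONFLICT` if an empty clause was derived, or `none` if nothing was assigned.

Answer: x1=F x3=F

Derivation:
unit clause [-3] forces x3=F; simplify:
  drop 3 from [3, 2, -6] -> [2, -6]
  satisfied 4 clause(s); 3 remain; assigned so far: [3]
unit clause [-1] forces x1=F; simplify:
  satisfied 1 clause(s); 2 remain; assigned so far: [1, 3]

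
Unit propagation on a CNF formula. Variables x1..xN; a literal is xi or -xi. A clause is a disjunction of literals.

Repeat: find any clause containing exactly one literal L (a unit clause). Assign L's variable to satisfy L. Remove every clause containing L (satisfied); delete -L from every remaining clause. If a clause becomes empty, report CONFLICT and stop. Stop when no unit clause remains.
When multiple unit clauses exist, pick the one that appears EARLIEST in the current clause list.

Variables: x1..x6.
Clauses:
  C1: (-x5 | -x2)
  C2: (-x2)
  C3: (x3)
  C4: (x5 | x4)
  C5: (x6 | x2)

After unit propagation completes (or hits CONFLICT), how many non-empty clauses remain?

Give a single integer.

unit clause [-2] forces x2=F; simplify:
  drop 2 from [6, 2] -> [6]
  satisfied 2 clause(s); 3 remain; assigned so far: [2]
unit clause [3] forces x3=T; simplify:
  satisfied 1 clause(s); 2 remain; assigned so far: [2, 3]
unit clause [6] forces x6=T; simplify:
  satisfied 1 clause(s); 1 remain; assigned so far: [2, 3, 6]

Answer: 1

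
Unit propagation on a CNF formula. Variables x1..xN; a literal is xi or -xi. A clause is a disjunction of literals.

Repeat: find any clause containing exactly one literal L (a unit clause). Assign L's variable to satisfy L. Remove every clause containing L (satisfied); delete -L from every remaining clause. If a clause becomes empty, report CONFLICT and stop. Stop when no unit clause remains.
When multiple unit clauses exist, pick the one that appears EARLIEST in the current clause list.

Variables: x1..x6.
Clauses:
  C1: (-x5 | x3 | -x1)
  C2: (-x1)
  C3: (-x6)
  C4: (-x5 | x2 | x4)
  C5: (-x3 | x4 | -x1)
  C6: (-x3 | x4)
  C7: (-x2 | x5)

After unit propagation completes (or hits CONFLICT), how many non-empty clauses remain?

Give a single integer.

unit clause [-1] forces x1=F; simplify:
  satisfied 3 clause(s); 4 remain; assigned so far: [1]
unit clause [-6] forces x6=F; simplify:
  satisfied 1 clause(s); 3 remain; assigned so far: [1, 6]

Answer: 3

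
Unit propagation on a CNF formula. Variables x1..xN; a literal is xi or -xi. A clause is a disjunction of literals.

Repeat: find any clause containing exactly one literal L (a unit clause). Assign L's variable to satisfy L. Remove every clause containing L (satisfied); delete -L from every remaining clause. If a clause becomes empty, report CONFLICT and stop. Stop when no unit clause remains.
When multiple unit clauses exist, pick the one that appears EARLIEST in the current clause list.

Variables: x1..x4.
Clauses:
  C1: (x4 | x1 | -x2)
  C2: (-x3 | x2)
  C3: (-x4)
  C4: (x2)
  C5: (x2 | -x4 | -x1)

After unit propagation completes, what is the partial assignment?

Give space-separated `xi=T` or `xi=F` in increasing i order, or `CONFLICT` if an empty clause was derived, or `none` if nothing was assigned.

unit clause [-4] forces x4=F; simplify:
  drop 4 from [4, 1, -2] -> [1, -2]
  satisfied 2 clause(s); 3 remain; assigned so far: [4]
unit clause [2] forces x2=T; simplify:
  drop -2 from [1, -2] -> [1]
  satisfied 2 clause(s); 1 remain; assigned so far: [2, 4]
unit clause [1] forces x1=T; simplify:
  satisfied 1 clause(s); 0 remain; assigned so far: [1, 2, 4]

Answer: x1=T x2=T x4=F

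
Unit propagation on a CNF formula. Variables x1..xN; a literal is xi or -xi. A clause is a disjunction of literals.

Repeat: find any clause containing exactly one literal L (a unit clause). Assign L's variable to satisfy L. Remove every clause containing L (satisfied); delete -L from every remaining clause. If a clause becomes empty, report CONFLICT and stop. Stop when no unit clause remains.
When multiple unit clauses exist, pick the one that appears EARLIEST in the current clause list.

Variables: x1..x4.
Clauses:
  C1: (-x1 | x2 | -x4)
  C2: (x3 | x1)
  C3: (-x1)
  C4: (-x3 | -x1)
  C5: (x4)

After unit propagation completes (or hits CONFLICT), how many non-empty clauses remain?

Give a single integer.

unit clause [-1] forces x1=F; simplify:
  drop 1 from [3, 1] -> [3]
  satisfied 3 clause(s); 2 remain; assigned so far: [1]
unit clause [3] forces x3=T; simplify:
  satisfied 1 clause(s); 1 remain; assigned so far: [1, 3]
unit clause [4] forces x4=T; simplify:
  satisfied 1 clause(s); 0 remain; assigned so far: [1, 3, 4]

Answer: 0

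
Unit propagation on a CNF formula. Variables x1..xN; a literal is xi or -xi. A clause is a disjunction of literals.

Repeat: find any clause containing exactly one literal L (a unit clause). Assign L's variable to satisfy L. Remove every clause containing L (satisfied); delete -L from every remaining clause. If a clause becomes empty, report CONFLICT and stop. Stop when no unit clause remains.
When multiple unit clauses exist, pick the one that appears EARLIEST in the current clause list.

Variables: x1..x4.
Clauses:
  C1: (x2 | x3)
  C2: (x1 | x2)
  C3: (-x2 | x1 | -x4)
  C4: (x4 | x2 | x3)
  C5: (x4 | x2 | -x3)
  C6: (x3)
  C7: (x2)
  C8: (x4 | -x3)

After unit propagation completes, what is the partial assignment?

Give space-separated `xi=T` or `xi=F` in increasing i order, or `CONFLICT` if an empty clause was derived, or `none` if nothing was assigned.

Answer: x1=T x2=T x3=T x4=T

Derivation:
unit clause [3] forces x3=T; simplify:
  drop -3 from [4, 2, -3] -> [4, 2]
  drop -3 from [4, -3] -> [4]
  satisfied 3 clause(s); 5 remain; assigned so far: [3]
unit clause [2] forces x2=T; simplify:
  drop -2 from [-2, 1, -4] -> [1, -4]
  satisfied 3 clause(s); 2 remain; assigned so far: [2, 3]
unit clause [4] forces x4=T; simplify:
  drop -4 from [1, -4] -> [1]
  satisfied 1 clause(s); 1 remain; assigned so far: [2, 3, 4]
unit clause [1] forces x1=T; simplify:
  satisfied 1 clause(s); 0 remain; assigned so far: [1, 2, 3, 4]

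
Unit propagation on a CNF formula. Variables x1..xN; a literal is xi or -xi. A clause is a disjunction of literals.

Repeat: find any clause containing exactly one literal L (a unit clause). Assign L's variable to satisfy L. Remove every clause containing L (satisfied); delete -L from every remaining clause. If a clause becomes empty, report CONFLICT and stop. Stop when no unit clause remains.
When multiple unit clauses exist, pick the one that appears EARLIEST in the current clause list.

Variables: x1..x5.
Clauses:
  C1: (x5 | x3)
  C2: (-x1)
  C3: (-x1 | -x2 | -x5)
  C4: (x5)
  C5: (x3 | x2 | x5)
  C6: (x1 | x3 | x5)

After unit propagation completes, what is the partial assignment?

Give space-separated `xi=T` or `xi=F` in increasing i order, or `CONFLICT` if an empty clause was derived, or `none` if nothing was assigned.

unit clause [-1] forces x1=F; simplify:
  drop 1 from [1, 3, 5] -> [3, 5]
  satisfied 2 clause(s); 4 remain; assigned so far: [1]
unit clause [5] forces x5=T; simplify:
  satisfied 4 clause(s); 0 remain; assigned so far: [1, 5]

Answer: x1=F x5=T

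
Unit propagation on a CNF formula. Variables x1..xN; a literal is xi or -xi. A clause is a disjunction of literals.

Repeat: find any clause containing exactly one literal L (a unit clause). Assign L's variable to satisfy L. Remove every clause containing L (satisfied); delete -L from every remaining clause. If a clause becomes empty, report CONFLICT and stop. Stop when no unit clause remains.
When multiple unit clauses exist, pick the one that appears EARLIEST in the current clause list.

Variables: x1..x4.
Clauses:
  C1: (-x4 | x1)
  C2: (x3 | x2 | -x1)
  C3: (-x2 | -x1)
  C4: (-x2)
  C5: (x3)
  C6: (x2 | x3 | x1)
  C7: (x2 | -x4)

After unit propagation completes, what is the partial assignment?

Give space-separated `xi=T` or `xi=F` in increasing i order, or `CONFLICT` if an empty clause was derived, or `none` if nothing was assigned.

Answer: x2=F x3=T x4=F

Derivation:
unit clause [-2] forces x2=F; simplify:
  drop 2 from [3, 2, -1] -> [3, -1]
  drop 2 from [2, 3, 1] -> [3, 1]
  drop 2 from [2, -4] -> [-4]
  satisfied 2 clause(s); 5 remain; assigned so far: [2]
unit clause [3] forces x3=T; simplify:
  satisfied 3 clause(s); 2 remain; assigned so far: [2, 3]
unit clause [-4] forces x4=F; simplify:
  satisfied 2 clause(s); 0 remain; assigned so far: [2, 3, 4]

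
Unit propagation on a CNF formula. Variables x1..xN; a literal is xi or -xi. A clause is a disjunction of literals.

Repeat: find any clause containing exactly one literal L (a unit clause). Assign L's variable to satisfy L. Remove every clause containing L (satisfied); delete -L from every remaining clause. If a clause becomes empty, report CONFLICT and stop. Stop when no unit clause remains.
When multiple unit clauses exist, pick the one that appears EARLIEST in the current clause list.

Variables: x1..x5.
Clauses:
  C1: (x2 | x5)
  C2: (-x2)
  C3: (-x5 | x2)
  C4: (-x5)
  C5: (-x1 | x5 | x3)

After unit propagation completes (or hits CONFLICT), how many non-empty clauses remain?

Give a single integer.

unit clause [-2] forces x2=F; simplify:
  drop 2 from [2, 5] -> [5]
  drop 2 from [-5, 2] -> [-5]
  satisfied 1 clause(s); 4 remain; assigned so far: [2]
unit clause [5] forces x5=T; simplify:
  drop -5 from [-5] -> [] (empty!)
  drop -5 from [-5] -> [] (empty!)
  satisfied 2 clause(s); 2 remain; assigned so far: [2, 5]
CONFLICT (empty clause)

Answer: 0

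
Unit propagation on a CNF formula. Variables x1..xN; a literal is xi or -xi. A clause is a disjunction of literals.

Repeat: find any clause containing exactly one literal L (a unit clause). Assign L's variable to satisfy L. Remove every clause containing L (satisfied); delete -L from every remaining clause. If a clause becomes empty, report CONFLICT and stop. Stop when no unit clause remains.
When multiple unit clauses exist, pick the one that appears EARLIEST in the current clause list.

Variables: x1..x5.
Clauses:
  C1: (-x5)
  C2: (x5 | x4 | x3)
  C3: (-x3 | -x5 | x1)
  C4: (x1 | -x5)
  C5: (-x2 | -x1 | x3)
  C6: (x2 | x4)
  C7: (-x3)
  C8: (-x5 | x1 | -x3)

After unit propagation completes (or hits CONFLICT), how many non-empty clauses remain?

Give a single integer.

unit clause [-5] forces x5=F; simplify:
  drop 5 from [5, 4, 3] -> [4, 3]
  satisfied 4 clause(s); 4 remain; assigned so far: [5]
unit clause [-3] forces x3=F; simplify:
  drop 3 from [4, 3] -> [4]
  drop 3 from [-2, -1, 3] -> [-2, -1]
  satisfied 1 clause(s); 3 remain; assigned so far: [3, 5]
unit clause [4] forces x4=T; simplify:
  satisfied 2 clause(s); 1 remain; assigned so far: [3, 4, 5]

Answer: 1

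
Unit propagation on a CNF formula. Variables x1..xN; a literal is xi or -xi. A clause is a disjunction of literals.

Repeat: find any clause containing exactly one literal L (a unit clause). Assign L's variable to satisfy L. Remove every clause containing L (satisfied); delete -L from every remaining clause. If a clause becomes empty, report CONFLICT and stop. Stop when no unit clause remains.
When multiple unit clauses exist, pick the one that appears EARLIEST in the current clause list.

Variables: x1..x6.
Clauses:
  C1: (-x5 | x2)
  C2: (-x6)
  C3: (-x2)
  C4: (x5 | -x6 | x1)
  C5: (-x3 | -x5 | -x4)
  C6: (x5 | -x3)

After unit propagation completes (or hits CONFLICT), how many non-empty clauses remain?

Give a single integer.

unit clause [-6] forces x6=F; simplify:
  satisfied 2 clause(s); 4 remain; assigned so far: [6]
unit clause [-2] forces x2=F; simplify:
  drop 2 from [-5, 2] -> [-5]
  satisfied 1 clause(s); 3 remain; assigned so far: [2, 6]
unit clause [-5] forces x5=F; simplify:
  drop 5 from [5, -3] -> [-3]
  satisfied 2 clause(s); 1 remain; assigned so far: [2, 5, 6]
unit clause [-3] forces x3=F; simplify:
  satisfied 1 clause(s); 0 remain; assigned so far: [2, 3, 5, 6]

Answer: 0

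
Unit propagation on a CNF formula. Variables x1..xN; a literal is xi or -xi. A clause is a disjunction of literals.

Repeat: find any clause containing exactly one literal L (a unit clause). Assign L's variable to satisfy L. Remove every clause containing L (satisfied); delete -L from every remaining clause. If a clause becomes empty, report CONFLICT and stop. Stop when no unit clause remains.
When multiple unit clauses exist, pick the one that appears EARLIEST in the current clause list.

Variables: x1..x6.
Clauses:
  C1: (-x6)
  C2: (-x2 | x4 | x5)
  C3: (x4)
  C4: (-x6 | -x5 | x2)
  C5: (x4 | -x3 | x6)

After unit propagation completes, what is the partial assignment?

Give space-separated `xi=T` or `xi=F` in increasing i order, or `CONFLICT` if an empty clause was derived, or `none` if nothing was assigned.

Answer: x4=T x6=F

Derivation:
unit clause [-6] forces x6=F; simplify:
  drop 6 from [4, -3, 6] -> [4, -3]
  satisfied 2 clause(s); 3 remain; assigned so far: [6]
unit clause [4] forces x4=T; simplify:
  satisfied 3 clause(s); 0 remain; assigned so far: [4, 6]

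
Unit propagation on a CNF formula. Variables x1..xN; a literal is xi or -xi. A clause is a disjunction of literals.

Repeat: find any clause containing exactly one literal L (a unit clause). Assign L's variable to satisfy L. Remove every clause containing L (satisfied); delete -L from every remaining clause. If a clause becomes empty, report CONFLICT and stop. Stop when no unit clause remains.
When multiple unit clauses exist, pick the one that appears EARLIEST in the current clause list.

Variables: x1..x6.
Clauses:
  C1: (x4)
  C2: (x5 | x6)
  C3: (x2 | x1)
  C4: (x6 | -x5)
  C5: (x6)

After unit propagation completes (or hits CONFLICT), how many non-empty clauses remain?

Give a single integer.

unit clause [4] forces x4=T; simplify:
  satisfied 1 clause(s); 4 remain; assigned so far: [4]
unit clause [6] forces x6=T; simplify:
  satisfied 3 clause(s); 1 remain; assigned so far: [4, 6]

Answer: 1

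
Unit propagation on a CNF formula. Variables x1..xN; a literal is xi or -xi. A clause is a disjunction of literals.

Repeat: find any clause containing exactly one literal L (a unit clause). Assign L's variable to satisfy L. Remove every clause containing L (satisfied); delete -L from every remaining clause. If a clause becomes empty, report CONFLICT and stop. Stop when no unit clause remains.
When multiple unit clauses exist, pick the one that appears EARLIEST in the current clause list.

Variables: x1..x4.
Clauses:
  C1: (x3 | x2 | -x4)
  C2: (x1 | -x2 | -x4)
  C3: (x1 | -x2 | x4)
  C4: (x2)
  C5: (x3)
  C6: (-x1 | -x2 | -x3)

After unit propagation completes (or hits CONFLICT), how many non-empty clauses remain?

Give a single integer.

unit clause [2] forces x2=T; simplify:
  drop -2 from [1, -2, -4] -> [1, -4]
  drop -2 from [1, -2, 4] -> [1, 4]
  drop -2 from [-1, -2, -3] -> [-1, -3]
  satisfied 2 clause(s); 4 remain; assigned so far: [2]
unit clause [3] forces x3=T; simplify:
  drop -3 from [-1, -3] -> [-1]
  satisfied 1 clause(s); 3 remain; assigned so far: [2, 3]
unit clause [-1] forces x1=F; simplify:
  drop 1 from [1, -4] -> [-4]
  drop 1 from [1, 4] -> [4]
  satisfied 1 clause(s); 2 remain; assigned so far: [1, 2, 3]
unit clause [-4] forces x4=F; simplify:
  drop 4 from [4] -> [] (empty!)
  satisfied 1 clause(s); 1 remain; assigned so far: [1, 2, 3, 4]
CONFLICT (empty clause)

Answer: 0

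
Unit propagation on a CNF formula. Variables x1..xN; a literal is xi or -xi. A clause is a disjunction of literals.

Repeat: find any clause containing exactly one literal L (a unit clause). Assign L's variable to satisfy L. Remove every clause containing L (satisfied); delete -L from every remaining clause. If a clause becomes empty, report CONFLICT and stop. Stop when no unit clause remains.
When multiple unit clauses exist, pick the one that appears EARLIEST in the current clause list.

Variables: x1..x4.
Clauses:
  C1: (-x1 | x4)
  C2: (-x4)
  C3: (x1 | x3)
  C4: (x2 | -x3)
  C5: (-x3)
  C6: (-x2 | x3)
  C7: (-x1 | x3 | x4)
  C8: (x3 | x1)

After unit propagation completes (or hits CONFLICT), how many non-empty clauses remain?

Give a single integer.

unit clause [-4] forces x4=F; simplify:
  drop 4 from [-1, 4] -> [-1]
  drop 4 from [-1, 3, 4] -> [-1, 3]
  satisfied 1 clause(s); 7 remain; assigned so far: [4]
unit clause [-1] forces x1=F; simplify:
  drop 1 from [1, 3] -> [3]
  drop 1 from [3, 1] -> [3]
  satisfied 2 clause(s); 5 remain; assigned so far: [1, 4]
unit clause [3] forces x3=T; simplify:
  drop -3 from [2, -3] -> [2]
  drop -3 from [-3] -> [] (empty!)
  satisfied 3 clause(s); 2 remain; assigned so far: [1, 3, 4]
CONFLICT (empty clause)

Answer: 1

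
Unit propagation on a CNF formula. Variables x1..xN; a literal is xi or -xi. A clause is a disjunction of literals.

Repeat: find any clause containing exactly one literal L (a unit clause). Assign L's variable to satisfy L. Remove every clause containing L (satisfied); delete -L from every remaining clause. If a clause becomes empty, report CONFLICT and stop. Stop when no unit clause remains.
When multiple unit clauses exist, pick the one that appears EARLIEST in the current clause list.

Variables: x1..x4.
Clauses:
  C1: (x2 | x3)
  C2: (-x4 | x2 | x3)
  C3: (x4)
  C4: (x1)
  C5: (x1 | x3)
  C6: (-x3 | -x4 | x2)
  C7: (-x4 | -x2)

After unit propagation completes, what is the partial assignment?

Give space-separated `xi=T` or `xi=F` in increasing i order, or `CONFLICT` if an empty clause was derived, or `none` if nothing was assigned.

unit clause [4] forces x4=T; simplify:
  drop -4 from [-4, 2, 3] -> [2, 3]
  drop -4 from [-3, -4, 2] -> [-3, 2]
  drop -4 from [-4, -2] -> [-2]
  satisfied 1 clause(s); 6 remain; assigned so far: [4]
unit clause [1] forces x1=T; simplify:
  satisfied 2 clause(s); 4 remain; assigned so far: [1, 4]
unit clause [-2] forces x2=F; simplify:
  drop 2 from [2, 3] -> [3]
  drop 2 from [2, 3] -> [3]
  drop 2 from [-3, 2] -> [-3]
  satisfied 1 clause(s); 3 remain; assigned so far: [1, 2, 4]
unit clause [3] forces x3=T; simplify:
  drop -3 from [-3] -> [] (empty!)
  satisfied 2 clause(s); 1 remain; assigned so far: [1, 2, 3, 4]
CONFLICT (empty clause)

Answer: CONFLICT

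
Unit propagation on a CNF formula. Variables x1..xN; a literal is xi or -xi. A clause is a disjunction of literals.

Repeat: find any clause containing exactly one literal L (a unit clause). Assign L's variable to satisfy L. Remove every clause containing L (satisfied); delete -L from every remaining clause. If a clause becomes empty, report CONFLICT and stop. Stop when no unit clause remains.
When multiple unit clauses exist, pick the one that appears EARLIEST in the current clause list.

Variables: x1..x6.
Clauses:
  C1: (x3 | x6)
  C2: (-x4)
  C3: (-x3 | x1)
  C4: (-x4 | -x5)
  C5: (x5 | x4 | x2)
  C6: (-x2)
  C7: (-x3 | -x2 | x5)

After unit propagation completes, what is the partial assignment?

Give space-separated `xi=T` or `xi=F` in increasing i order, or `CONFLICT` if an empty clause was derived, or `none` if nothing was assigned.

unit clause [-4] forces x4=F; simplify:
  drop 4 from [5, 4, 2] -> [5, 2]
  satisfied 2 clause(s); 5 remain; assigned so far: [4]
unit clause [-2] forces x2=F; simplify:
  drop 2 from [5, 2] -> [5]
  satisfied 2 clause(s); 3 remain; assigned so far: [2, 4]
unit clause [5] forces x5=T; simplify:
  satisfied 1 clause(s); 2 remain; assigned so far: [2, 4, 5]

Answer: x2=F x4=F x5=T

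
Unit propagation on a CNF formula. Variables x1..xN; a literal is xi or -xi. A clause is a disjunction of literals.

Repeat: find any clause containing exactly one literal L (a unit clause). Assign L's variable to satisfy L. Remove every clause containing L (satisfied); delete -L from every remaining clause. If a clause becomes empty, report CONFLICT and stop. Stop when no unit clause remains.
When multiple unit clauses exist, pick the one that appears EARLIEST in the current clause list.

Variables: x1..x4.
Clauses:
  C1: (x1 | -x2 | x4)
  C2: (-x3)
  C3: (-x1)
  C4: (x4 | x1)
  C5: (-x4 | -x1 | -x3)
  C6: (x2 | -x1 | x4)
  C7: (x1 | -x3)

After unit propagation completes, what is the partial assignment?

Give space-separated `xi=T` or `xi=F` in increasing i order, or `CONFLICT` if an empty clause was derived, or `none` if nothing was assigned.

unit clause [-3] forces x3=F; simplify:
  satisfied 3 clause(s); 4 remain; assigned so far: [3]
unit clause [-1] forces x1=F; simplify:
  drop 1 from [1, -2, 4] -> [-2, 4]
  drop 1 from [4, 1] -> [4]
  satisfied 2 clause(s); 2 remain; assigned so far: [1, 3]
unit clause [4] forces x4=T; simplify:
  satisfied 2 clause(s); 0 remain; assigned so far: [1, 3, 4]

Answer: x1=F x3=F x4=T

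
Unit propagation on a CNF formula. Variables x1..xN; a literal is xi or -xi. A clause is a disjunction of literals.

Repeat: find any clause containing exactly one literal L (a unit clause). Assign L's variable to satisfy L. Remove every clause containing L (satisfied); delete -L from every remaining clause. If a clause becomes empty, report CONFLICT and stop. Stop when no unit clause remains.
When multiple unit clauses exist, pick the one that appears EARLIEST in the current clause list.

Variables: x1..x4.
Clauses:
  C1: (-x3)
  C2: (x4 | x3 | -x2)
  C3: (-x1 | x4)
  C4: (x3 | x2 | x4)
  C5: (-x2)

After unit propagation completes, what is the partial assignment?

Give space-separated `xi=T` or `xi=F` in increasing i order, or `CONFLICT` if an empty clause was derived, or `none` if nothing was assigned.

unit clause [-3] forces x3=F; simplify:
  drop 3 from [4, 3, -2] -> [4, -2]
  drop 3 from [3, 2, 4] -> [2, 4]
  satisfied 1 clause(s); 4 remain; assigned so far: [3]
unit clause [-2] forces x2=F; simplify:
  drop 2 from [2, 4] -> [4]
  satisfied 2 clause(s); 2 remain; assigned so far: [2, 3]
unit clause [4] forces x4=T; simplify:
  satisfied 2 clause(s); 0 remain; assigned so far: [2, 3, 4]

Answer: x2=F x3=F x4=T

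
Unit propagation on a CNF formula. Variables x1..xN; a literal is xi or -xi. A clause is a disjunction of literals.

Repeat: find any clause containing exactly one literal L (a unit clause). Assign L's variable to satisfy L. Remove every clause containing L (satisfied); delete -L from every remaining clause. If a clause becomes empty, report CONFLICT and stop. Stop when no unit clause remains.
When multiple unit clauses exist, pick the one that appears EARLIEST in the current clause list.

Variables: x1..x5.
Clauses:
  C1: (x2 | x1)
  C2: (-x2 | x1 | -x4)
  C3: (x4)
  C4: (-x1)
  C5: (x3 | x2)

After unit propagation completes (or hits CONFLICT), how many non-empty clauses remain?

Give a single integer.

Answer: 0

Derivation:
unit clause [4] forces x4=T; simplify:
  drop -4 from [-2, 1, -4] -> [-2, 1]
  satisfied 1 clause(s); 4 remain; assigned so far: [4]
unit clause [-1] forces x1=F; simplify:
  drop 1 from [2, 1] -> [2]
  drop 1 from [-2, 1] -> [-2]
  satisfied 1 clause(s); 3 remain; assigned so far: [1, 4]
unit clause [2] forces x2=T; simplify:
  drop -2 from [-2] -> [] (empty!)
  satisfied 2 clause(s); 1 remain; assigned so far: [1, 2, 4]
CONFLICT (empty clause)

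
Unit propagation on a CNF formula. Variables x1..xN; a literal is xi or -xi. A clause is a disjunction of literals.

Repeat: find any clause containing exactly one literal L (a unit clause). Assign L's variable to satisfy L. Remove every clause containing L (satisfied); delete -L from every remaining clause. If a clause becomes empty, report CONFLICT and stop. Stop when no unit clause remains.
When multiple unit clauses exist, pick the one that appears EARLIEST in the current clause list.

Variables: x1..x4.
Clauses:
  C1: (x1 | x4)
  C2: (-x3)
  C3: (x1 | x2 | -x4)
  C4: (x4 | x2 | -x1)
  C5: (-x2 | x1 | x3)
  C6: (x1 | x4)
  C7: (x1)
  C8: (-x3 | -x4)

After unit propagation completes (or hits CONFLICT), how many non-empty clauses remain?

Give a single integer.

unit clause [-3] forces x3=F; simplify:
  drop 3 from [-2, 1, 3] -> [-2, 1]
  satisfied 2 clause(s); 6 remain; assigned so far: [3]
unit clause [1] forces x1=T; simplify:
  drop -1 from [4, 2, -1] -> [4, 2]
  satisfied 5 clause(s); 1 remain; assigned so far: [1, 3]

Answer: 1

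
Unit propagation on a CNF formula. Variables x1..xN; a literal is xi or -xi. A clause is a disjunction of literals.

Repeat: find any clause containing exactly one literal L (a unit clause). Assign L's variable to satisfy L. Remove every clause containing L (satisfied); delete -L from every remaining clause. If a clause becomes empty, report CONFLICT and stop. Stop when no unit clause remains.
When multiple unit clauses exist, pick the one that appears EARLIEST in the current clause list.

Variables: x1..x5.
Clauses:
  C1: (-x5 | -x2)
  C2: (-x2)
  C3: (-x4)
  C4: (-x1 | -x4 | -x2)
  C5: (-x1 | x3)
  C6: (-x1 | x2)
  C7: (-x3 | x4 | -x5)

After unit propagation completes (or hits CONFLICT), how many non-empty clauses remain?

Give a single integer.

unit clause [-2] forces x2=F; simplify:
  drop 2 from [-1, 2] -> [-1]
  satisfied 3 clause(s); 4 remain; assigned so far: [2]
unit clause [-4] forces x4=F; simplify:
  drop 4 from [-3, 4, -5] -> [-3, -5]
  satisfied 1 clause(s); 3 remain; assigned so far: [2, 4]
unit clause [-1] forces x1=F; simplify:
  satisfied 2 clause(s); 1 remain; assigned so far: [1, 2, 4]

Answer: 1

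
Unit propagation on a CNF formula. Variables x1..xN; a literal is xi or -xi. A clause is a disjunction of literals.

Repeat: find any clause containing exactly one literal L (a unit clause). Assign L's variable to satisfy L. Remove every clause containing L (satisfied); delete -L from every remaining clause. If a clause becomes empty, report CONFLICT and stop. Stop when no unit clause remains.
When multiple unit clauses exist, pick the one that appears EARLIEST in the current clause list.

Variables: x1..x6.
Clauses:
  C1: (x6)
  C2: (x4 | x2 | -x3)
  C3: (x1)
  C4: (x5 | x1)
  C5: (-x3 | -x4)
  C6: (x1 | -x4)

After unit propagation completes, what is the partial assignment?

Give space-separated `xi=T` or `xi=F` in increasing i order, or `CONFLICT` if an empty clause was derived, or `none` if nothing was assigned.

unit clause [6] forces x6=T; simplify:
  satisfied 1 clause(s); 5 remain; assigned so far: [6]
unit clause [1] forces x1=T; simplify:
  satisfied 3 clause(s); 2 remain; assigned so far: [1, 6]

Answer: x1=T x6=T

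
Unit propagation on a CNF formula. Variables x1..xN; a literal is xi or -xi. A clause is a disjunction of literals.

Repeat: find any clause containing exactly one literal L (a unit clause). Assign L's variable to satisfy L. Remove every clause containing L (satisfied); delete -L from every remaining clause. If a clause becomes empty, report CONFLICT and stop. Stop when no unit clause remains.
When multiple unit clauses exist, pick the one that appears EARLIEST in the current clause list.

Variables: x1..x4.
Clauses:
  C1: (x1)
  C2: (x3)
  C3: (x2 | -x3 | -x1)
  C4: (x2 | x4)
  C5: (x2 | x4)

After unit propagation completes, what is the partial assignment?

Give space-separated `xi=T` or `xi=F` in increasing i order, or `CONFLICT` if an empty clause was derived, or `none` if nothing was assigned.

unit clause [1] forces x1=T; simplify:
  drop -1 from [2, -3, -1] -> [2, -3]
  satisfied 1 clause(s); 4 remain; assigned so far: [1]
unit clause [3] forces x3=T; simplify:
  drop -3 from [2, -3] -> [2]
  satisfied 1 clause(s); 3 remain; assigned so far: [1, 3]
unit clause [2] forces x2=T; simplify:
  satisfied 3 clause(s); 0 remain; assigned so far: [1, 2, 3]

Answer: x1=T x2=T x3=T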